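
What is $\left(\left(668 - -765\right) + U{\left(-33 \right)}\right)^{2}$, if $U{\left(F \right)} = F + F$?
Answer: $1868689$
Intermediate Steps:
$U{\left(F \right)} = 2 F$
$\left(\left(668 - -765\right) + U{\left(-33 \right)}\right)^{2} = \left(\left(668 - -765\right) + 2 \left(-33\right)\right)^{2} = \left(\left(668 + 765\right) - 66\right)^{2} = \left(1433 - 66\right)^{2} = 1367^{2} = 1868689$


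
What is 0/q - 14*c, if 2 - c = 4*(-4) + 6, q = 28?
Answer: -168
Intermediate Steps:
c = 12 (c = 2 - (4*(-4) + 6) = 2 - (-16 + 6) = 2 - 1*(-10) = 2 + 10 = 12)
0/q - 14*c = 0/28 - 14*12 = 0*(1/28) - 168 = 0 - 168 = -168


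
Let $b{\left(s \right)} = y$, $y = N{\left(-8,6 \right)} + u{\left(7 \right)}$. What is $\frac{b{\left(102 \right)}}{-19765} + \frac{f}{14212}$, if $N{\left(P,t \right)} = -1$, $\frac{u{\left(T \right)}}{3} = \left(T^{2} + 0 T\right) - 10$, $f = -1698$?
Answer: $- \frac{17604781}{140450090} \approx -0.12535$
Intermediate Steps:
$u{\left(T \right)} = -30 + 3 T^{2}$ ($u{\left(T \right)} = 3 \left(\left(T^{2} + 0 T\right) - 10\right) = 3 \left(\left(T^{2} + 0\right) - 10\right) = 3 \left(T^{2} - 10\right) = 3 \left(-10 + T^{2}\right) = -30 + 3 T^{2}$)
$y = 116$ ($y = -1 - \left(30 - 3 \cdot 7^{2}\right) = -1 + \left(-30 + 3 \cdot 49\right) = -1 + \left(-30 + 147\right) = -1 + 117 = 116$)
$b{\left(s \right)} = 116$
$\frac{b{\left(102 \right)}}{-19765} + \frac{f}{14212} = \frac{116}{-19765} - \frac{1698}{14212} = 116 \left(- \frac{1}{19765}\right) - \frac{849}{7106} = - \frac{116}{19765} - \frac{849}{7106} = - \frac{17604781}{140450090}$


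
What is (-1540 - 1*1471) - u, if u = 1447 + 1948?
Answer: -6406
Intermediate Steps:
u = 3395
(-1540 - 1*1471) - u = (-1540 - 1*1471) - 1*3395 = (-1540 - 1471) - 3395 = -3011 - 3395 = -6406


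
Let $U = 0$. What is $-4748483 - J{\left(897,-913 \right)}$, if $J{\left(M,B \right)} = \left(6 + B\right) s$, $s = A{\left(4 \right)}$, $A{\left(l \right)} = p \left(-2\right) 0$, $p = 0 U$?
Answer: $-4748483$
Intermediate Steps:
$p = 0$ ($p = 0 \cdot 0 = 0$)
$A{\left(l \right)} = 0$ ($A{\left(l \right)} = 0 \left(-2\right) 0 = 0 \cdot 0 = 0$)
$s = 0$
$J{\left(M,B \right)} = 0$ ($J{\left(M,B \right)} = \left(6 + B\right) 0 = 0$)
$-4748483 - J{\left(897,-913 \right)} = -4748483 - 0 = -4748483 + 0 = -4748483$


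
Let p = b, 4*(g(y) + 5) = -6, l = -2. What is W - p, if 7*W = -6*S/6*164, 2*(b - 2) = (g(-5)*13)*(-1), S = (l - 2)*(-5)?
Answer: -14359/28 ≈ -512.82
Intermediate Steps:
g(y) = -13/2 (g(y) = -5 + (1/4)*(-6) = -5 - 3/2 = -13/2)
S = 20 (S = (-2 - 2)*(-5) = -4*(-5) = 20)
b = 177/4 (b = 2 + (-13/2*13*(-1))/2 = 2 + (-169/2*(-1))/2 = 2 + (1/2)*(169/2) = 2 + 169/4 = 177/4 ≈ 44.250)
p = 177/4 ≈ 44.250
W = -3280/7 (W = (-120/6*164)/7 = (-6*10/3*164)/7 = (-20*164)/7 = (1/7)*(-3280) = -3280/7 ≈ -468.57)
W - p = -3280/7 - 1*177/4 = -3280/7 - 177/4 = -14359/28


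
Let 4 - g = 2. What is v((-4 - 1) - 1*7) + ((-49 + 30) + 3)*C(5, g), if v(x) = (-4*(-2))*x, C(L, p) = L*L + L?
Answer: -576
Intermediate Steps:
g = 2 (g = 4 - 1*2 = 4 - 2 = 2)
C(L, p) = L + L² (C(L, p) = L² + L = L + L²)
v(x) = 8*x
v((-4 - 1) - 1*7) + ((-49 + 30) + 3)*C(5, g) = 8*((-4 - 1) - 1*7) + ((-49 + 30) + 3)*(5*(1 + 5)) = 8*(-5 - 7) + (-19 + 3)*(5*6) = 8*(-12) - 16*30 = -96 - 480 = -576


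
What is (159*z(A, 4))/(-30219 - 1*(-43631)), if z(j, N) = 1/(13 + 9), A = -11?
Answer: 159/295064 ≈ 0.00053887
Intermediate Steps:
z(j, N) = 1/22
(159*z(A, 4))/(-30219 - 1*(-43631)) = (159*(1/22))/(-30219 - 1*(-43631)) = 159/(22*(-30219 + 43631)) = (159/22)/13412 = (159/22)*(1/13412) = 159/295064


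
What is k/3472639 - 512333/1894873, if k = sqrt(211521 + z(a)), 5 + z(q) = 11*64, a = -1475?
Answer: -512333/1894873 + 18*sqrt(655)/3472639 ≈ -0.27025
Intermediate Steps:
z(q) = 699 (z(q) = -5 + 11*64 = -5 + 704 = 699)
k = 18*sqrt(655) (k = sqrt(211521 + 699) = sqrt(212220) = 18*sqrt(655) ≈ 460.67)
k/3472639 - 512333/1894873 = (18*sqrt(655))/3472639 - 512333/1894873 = (18*sqrt(655))*(1/3472639) - 512333*1/1894873 = 18*sqrt(655)/3472639 - 512333/1894873 = -512333/1894873 + 18*sqrt(655)/3472639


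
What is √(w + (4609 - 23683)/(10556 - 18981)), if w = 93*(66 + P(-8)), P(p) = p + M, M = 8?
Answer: 2*√4358397747/1685 ≈ 78.360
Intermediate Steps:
P(p) = 8 + p (P(p) = p + 8 = 8 + p)
w = 6138 (w = 93*(66 + (8 - 8)) = 93*(66 + 0) = 93*66 = 6138)
√(w + (4609 - 23683)/(10556 - 18981)) = √(6138 + (4609 - 23683)/(10556 - 18981)) = √(6138 - 19074/(-8425)) = √(6138 - 19074*(-1/8425)) = √(6138 + 19074/8425) = √(51731724/8425) = 2*√4358397747/1685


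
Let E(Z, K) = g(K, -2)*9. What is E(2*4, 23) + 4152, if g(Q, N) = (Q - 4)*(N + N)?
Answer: 3468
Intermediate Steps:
g(Q, N) = 2*N*(-4 + Q) (g(Q, N) = (-4 + Q)*(2*N) = 2*N*(-4 + Q))
E(Z, K) = 144 - 36*K (E(Z, K) = (2*(-2)*(-4 + K))*9 = (16 - 4*K)*9 = 144 - 36*K)
E(2*4, 23) + 4152 = (144 - 36*23) + 4152 = (144 - 828) + 4152 = -684 + 4152 = 3468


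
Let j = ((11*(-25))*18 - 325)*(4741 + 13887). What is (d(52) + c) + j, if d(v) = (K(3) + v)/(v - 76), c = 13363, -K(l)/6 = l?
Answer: -1178992061/12 ≈ -9.8249e+7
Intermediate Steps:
K(l) = -6*l
j = -98262700 (j = (-275*18 - 325)*18628 = (-4950 - 325)*18628 = -5275*18628 = -98262700)
d(v) = (-18 + v)/(-76 + v) (d(v) = (-6*3 + v)/(v - 76) = (-18 + v)/(-76 + v))
(d(52) + c) + j = ((-18 + 52)/(-76 + 52) + 13363) - 98262700 = (34/(-24) + 13363) - 98262700 = (-1/24*34 + 13363) - 98262700 = (-17/12 + 13363) - 98262700 = 160339/12 - 98262700 = -1178992061/12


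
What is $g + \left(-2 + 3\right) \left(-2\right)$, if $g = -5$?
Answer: $-7$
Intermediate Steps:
$g + \left(-2 + 3\right) \left(-2\right) = -5 + \left(-2 + 3\right) \left(-2\right) = -5 + 1 \left(-2\right) = -5 - 2 = -7$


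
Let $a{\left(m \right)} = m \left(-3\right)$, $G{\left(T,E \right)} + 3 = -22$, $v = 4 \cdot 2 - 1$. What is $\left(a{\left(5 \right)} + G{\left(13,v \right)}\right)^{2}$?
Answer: $1600$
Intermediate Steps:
$v = 7$ ($v = 8 - 1 = 7$)
$G{\left(T,E \right)} = -25$ ($G{\left(T,E \right)} = -3 - 22 = -25$)
$a{\left(m \right)} = - 3 m$
$\left(a{\left(5 \right)} + G{\left(13,v \right)}\right)^{2} = \left(\left(-3\right) 5 - 25\right)^{2} = \left(-15 - 25\right)^{2} = \left(-40\right)^{2} = 1600$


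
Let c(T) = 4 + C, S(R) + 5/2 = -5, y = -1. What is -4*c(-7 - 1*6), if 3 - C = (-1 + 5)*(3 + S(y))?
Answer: -100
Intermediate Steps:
S(R) = -15/2 (S(R) = -5/2 - 5 = -15/2)
C = 21 (C = 3 - (-1 + 5)*(3 - 15/2) = 3 - 4*(-9)/2 = 3 - 1*(-18) = 3 + 18 = 21)
c(T) = 25 (c(T) = 4 + 21 = 25)
-4*c(-7 - 1*6) = -4*25 = -100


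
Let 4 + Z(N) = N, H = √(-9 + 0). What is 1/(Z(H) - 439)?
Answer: -443/196258 - 3*I/196258 ≈ -0.0022572 - 1.5286e-5*I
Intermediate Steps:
H = 3*I (H = √(-9) = 3*I ≈ 3.0*I)
Z(N) = -4 + N
1/(Z(H) - 439) = 1/((-4 + 3*I) - 439) = 1/(-443 + 3*I) = (-443 - 3*I)/196258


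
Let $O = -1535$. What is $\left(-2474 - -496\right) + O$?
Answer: $-3513$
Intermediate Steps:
$\left(-2474 - -496\right) + O = \left(-2474 - -496\right) - 1535 = \left(-2474 + 496\right) - 1535 = -1978 - 1535 = -3513$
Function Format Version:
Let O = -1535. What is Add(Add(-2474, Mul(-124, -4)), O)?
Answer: -3513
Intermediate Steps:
Add(Add(-2474, Mul(-124, -4)), O) = Add(Add(-2474, Mul(-124, -4)), -1535) = Add(Add(-2474, 496), -1535) = Add(-1978, -1535) = -3513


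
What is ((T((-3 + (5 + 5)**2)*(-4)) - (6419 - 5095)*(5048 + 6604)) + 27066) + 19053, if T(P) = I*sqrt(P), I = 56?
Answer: -15381129 + 112*I*sqrt(97) ≈ -1.5381e+7 + 1103.1*I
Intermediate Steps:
T(P) = 56*sqrt(P)
((T((-3 + (5 + 5)**2)*(-4)) - (6419 - 5095)*(5048 + 6604)) + 27066) + 19053 = ((56*sqrt((-3 + (5 + 5)**2)*(-4)) - (6419 - 5095)*(5048 + 6604)) + 27066) + 19053 = ((56*sqrt((-3 + 10**2)*(-4)) - 1324*11652) + 27066) + 19053 = ((56*sqrt((-3 + 100)*(-4)) - 1*15427248) + 27066) + 19053 = ((56*sqrt(97*(-4)) - 15427248) + 27066) + 19053 = ((56*sqrt(-388) - 15427248) + 27066) + 19053 = ((56*(2*I*sqrt(97)) - 15427248) + 27066) + 19053 = ((112*I*sqrt(97) - 15427248) + 27066) + 19053 = ((-15427248 + 112*I*sqrt(97)) + 27066) + 19053 = (-15400182 + 112*I*sqrt(97)) + 19053 = -15381129 + 112*I*sqrt(97)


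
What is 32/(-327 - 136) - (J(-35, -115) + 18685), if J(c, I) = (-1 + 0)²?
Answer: -8651650/463 ≈ -18686.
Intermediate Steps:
J(c, I) = 1 (J(c, I) = (-1)² = 1)
32/(-327 - 136) - (J(-35, -115) + 18685) = 32/(-327 - 136) - (1 + 18685) = 32/(-463) - 1*18686 = -1/463*32 - 18686 = -32/463 - 18686 = -8651650/463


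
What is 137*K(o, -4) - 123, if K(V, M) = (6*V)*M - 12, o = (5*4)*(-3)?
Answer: 195513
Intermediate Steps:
o = -60 (o = 20*(-3) = -60)
K(V, M) = -12 + 6*M*V (K(V, M) = 6*M*V - 12 = -12 + 6*M*V)
137*K(o, -4) - 123 = 137*(-12 + 6*(-4)*(-60)) - 123 = 137*(-12 + 1440) - 123 = 137*1428 - 123 = 195636 - 123 = 195513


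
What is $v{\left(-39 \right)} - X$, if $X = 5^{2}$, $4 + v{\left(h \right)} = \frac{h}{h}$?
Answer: $-28$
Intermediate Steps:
$v{\left(h \right)} = -3$ ($v{\left(h \right)} = -4 + \frac{h}{h} = -4 + 1 = -3$)
$X = 25$
$v{\left(-39 \right)} - X = -3 - 25 = -28$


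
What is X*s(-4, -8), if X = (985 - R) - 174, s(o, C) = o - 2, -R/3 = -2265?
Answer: 35904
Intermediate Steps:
R = 6795 (R = -3*(-2265) = 6795)
s(o, C) = -2 + o
X = -5984 (X = (985 - 1*6795) - 174 = (985 - 6795) - 174 = -5810 - 174 = -5984)
X*s(-4, -8) = -5984*(-2 - 4) = -5984*(-6) = 35904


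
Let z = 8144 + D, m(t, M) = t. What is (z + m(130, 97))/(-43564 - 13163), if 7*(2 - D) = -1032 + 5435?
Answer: -2549/18909 ≈ -0.13480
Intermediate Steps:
D = -627 (D = 2 - (-1032 + 5435)/7 = 2 - ⅐*4403 = 2 - 629 = -627)
z = 7517 (z = 8144 - 627 = 7517)
(z + m(130, 97))/(-43564 - 13163) = (7517 + 130)/(-43564 - 13163) = 7647/(-56727) = 7647*(-1/56727) = -2549/18909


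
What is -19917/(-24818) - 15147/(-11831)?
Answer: 611556273/293621758 ≈ 2.0828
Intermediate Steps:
-19917/(-24818) - 15147/(-11831) = -19917*(-1/24818) - 15147*(-1/11831) = 19917/24818 + 15147/11831 = 611556273/293621758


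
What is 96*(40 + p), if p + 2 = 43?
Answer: 7776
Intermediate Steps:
p = 41 (p = -2 + 43 = 41)
96*(40 + p) = 96*(40 + 41) = 96*81 = 7776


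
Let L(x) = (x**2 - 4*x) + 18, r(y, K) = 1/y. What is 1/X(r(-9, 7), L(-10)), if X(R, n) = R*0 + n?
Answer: 1/158 ≈ 0.0063291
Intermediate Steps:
L(x) = 18 + x**2 - 4*x
X(R, n) = n (X(R, n) = 0 + n = n)
1/X(r(-9, 7), L(-10)) = 1/(18 + (-10)**2 - 4*(-10)) = 1/(18 + 100 + 40) = 1/158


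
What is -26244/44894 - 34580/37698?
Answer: -635445208/423103503 ≈ -1.5019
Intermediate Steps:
-26244/44894 - 34580/37698 = -26244*1/44894 - 34580*1/37698 = -13122/22447 - 17290/18849 = -635445208/423103503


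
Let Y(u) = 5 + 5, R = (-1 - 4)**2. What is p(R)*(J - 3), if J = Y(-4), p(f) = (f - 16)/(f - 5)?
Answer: 63/20 ≈ 3.1500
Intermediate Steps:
R = 25 (R = (-5)**2 = 25)
p(f) = (-16 + f)/(-5 + f)
Y(u) = 10
J = 10
p(R)*(J - 3) = ((-16 + 25)/(-5 + 25))*(10 - 3) = (9/20)*7 = 63/20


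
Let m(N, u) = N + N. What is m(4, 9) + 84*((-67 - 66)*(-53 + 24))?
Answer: 323996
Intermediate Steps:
m(N, u) = 2*N
m(4, 9) + 84*((-67 - 66)*(-53 + 24)) = 2*4 + 84*((-67 - 66)*(-53 + 24)) = 8 + 84*(-133*(-29)) = 8 + 84*3857 = 8 + 323988 = 323996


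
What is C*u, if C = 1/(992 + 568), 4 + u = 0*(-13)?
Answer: -1/390 ≈ -0.0025641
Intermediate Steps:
u = -4 (u = -4 + 0*(-13) = -4 + 0 = -4)
C = 1/1560 ≈ 0.00064103
C*u = (1/1560)*(-4) = -1/390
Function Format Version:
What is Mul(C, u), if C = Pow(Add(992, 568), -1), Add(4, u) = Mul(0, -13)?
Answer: Rational(-1, 390) ≈ -0.0025641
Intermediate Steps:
u = -4 (u = Add(-4, Mul(0, -13)) = Add(-4, 0) = -4)
C = Rational(1, 1560) (C = Pow(1560, -1) = Rational(1, 1560) ≈ 0.00064103)
Mul(C, u) = Mul(Rational(1, 1560), -4) = Rational(-1, 390)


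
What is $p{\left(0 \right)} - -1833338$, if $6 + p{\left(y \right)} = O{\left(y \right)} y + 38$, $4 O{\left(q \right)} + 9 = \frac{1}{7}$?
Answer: $1833370$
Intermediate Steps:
$O{\left(q \right)} = - \frac{31}{14}$ ($O{\left(q \right)} = - \frac{9}{4} + \frac{1}{4 \cdot 7} = - \frac{9}{4} + \frac{1}{4} \cdot \frac{1}{7} = - \frac{9}{4} + \frac{1}{28} = - \frac{31}{14}$)
$p{\left(y \right)} = 32 - \frac{31 y}{14}$ ($p{\left(y \right)} = -6 - \left(-38 + \frac{31 y}{14}\right) = 32 - \frac{31 y}{14}$)
$p{\left(0 \right)} - -1833338 = \left(32 - 0\right) - -1833338 = \left(32 + 0\right) + 1833338 = 32 + 1833338 = 1833370$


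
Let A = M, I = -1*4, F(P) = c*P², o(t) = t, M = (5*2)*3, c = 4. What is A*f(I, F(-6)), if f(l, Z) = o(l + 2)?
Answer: -60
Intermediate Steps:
M = 30 (M = 10*3 = 30)
F(P) = 4*P²
I = -4
A = 30
f(l, Z) = 2 + l (f(l, Z) = l + 2 = 2 + l)
A*f(I, F(-6)) = 30*(2 - 4) = 30*(-2) = -60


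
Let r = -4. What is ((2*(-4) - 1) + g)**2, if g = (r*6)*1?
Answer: 1089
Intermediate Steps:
g = -24 (g = -4*6*1 = -24*1 = -24)
((2*(-4) - 1) + g)**2 = ((2*(-4) - 1) - 24)**2 = ((-8 - 1) - 24)**2 = (-9 - 24)**2 = (-33)**2 = 1089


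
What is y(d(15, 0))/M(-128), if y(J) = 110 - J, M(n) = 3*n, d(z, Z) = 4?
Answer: -53/192 ≈ -0.27604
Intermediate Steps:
y(d(15, 0))/M(-128) = (110 - 1*4)/((3*(-128))) = (110 - 4)/(-384) = 106*(-1/384) = -53/192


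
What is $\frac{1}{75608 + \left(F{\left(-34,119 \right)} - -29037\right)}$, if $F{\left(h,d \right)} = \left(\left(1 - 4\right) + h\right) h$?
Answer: $\frac{1}{105903} \approx 9.4426 \cdot 10^{-6}$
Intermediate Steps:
$F{\left(h,d \right)} = h \left(-3 + h\right)$ ($F{\left(h,d \right)} = \left(-3 + h\right) h = h \left(-3 + h\right)$)
$\frac{1}{75608 + \left(F{\left(-34,119 \right)} - -29037\right)} = \frac{1}{75608 - \left(-29037 + 34 \left(-3 - 34\right)\right)} = \frac{1}{75608 + \left(\left(-34\right) \left(-37\right) + 29037\right)} = \frac{1}{75608 + \left(1258 + 29037\right)} = \frac{1}{75608 + 30295} = \frac{1}{105903}$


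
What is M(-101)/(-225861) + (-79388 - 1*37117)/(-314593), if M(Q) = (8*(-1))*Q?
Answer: 26059744661/71054289573 ≈ 0.36676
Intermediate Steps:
M(Q) = -8*Q
M(-101)/(-225861) + (-79388 - 1*37117)/(-314593) = -8*(-101)/(-225861) + (-79388 - 1*37117)/(-314593) = 808*(-1/225861) + (-79388 - 37117)*(-1/314593) = -808/225861 - 116505*(-1/314593) = -808/225861 + 116505/314593 = 26059744661/71054289573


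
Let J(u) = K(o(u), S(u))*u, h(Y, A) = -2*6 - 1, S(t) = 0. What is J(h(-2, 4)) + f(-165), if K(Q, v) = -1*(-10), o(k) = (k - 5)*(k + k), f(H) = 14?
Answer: -116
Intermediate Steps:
o(k) = 2*k*(-5 + k) (o(k) = (-5 + k)*(2*k) = 2*k*(-5 + k))
h(Y, A) = -13 (h(Y, A) = -12 - 1 = -13)
K(Q, v) = 10
J(u) = 10*u
J(h(-2, 4)) + f(-165) = 10*(-13) + 14 = -130 + 14 = -116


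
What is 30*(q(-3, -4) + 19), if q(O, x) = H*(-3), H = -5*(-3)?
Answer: -780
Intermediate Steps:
H = 15
q(O, x) = -45 (q(O, x) = 15*(-3) = -45)
30*(q(-3, -4) + 19) = 30*(-45 + 19) = 30*(-26) = -780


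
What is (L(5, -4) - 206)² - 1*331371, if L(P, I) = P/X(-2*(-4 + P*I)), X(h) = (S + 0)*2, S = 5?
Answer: -1156563/4 ≈ -2.8914e+5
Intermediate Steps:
X(h) = 10 (X(h) = (5 + 0)*2 = 5*2 = 10)
L(P, I) = P/10
(L(5, -4) - 206)² - 1*331371 = ((⅒)*5 - 206)² - 1*331371 = (½ - 206)² - 331371 = (-411/2)² - 331371 = 168921/4 - 331371 = -1156563/4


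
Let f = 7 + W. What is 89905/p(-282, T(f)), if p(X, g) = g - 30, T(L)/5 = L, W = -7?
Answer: -17981/6 ≈ -2996.8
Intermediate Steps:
f = 0 (f = 7 - 7 = 0)
T(L) = 5*L
p(X, g) = -30 + g
89905/p(-282, T(f)) = 89905/(-30 + 5*0) = 89905/(-30 + 0) = 89905/(-30) = 89905*(-1/30) = -17981/6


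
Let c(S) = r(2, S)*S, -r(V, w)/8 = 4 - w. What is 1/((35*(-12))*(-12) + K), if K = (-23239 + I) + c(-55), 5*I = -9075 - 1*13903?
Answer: 5/15827 ≈ 0.00031592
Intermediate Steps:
r(V, w) = -32 + 8*w (r(V, w) = -8*(4 - w) = -32 + 8*w)
I = -22978/5 (I = (-9075 - 1*13903)/5 = (-9075 - 13903)/5 = (⅕)*(-22978) = -22978/5 ≈ -4595.6)
c(S) = S*(-32 + 8*S) (c(S) = (-32 + 8*S)*S = S*(-32 + 8*S))
K = -9373/5 (K = (-23239 - 22978/5) + 8*(-55)*(-4 - 55) = -139173/5 + 8*(-55)*(-59) = -139173/5 + 25960 = -9373/5 ≈ -1874.6)
1/((35*(-12))*(-12) + K) = 1/((35*(-12))*(-12) - 9373/5) = 1/(-420*(-12) - 9373/5) = 1/(5040 - 9373/5) = 1/(15827/5) = 5/15827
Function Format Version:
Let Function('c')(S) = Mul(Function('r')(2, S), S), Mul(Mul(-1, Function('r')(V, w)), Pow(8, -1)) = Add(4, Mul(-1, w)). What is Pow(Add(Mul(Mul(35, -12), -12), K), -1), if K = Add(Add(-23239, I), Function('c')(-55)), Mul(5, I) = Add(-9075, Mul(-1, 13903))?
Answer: Rational(5, 15827) ≈ 0.00031592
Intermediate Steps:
Function('r')(V, w) = Add(-32, Mul(8, w)) (Function('r')(V, w) = Mul(-8, Add(4, Mul(-1, w))) = Add(-32, Mul(8, w)))
I = Rational(-22978, 5) (I = Mul(Rational(1, 5), Add(-9075, Mul(-1, 13903))) = Mul(Rational(1, 5), Add(-9075, -13903)) = Mul(Rational(1, 5), -22978) = Rational(-22978, 5) ≈ -4595.6)
Function('c')(S) = Mul(S, Add(-32, Mul(8, S))) (Function('c')(S) = Mul(Add(-32, Mul(8, S)), S) = Mul(S, Add(-32, Mul(8, S))))
K = Rational(-9373, 5) (K = Add(Add(-23239, Rational(-22978, 5)), Mul(8, -55, Add(-4, -55))) = Add(Rational(-139173, 5), Mul(8, -55, -59)) = Add(Rational(-139173, 5), 25960) = Rational(-9373, 5) ≈ -1874.6)
Pow(Add(Mul(Mul(35, -12), -12), K), -1) = Pow(Add(Mul(Mul(35, -12), -12), Rational(-9373, 5)), -1) = Pow(Add(Mul(-420, -12), Rational(-9373, 5)), -1) = Pow(Add(5040, Rational(-9373, 5)), -1) = Pow(Rational(15827, 5), -1) = Rational(5, 15827)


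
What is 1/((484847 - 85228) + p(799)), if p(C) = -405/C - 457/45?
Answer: 35955/14367917777 ≈ 2.5024e-6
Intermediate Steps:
p(C) = -457/45 - 405/C (p(C) = -405/C - 457*1/45 = -405/C - 457/45 = -457/45 - 405/C)
1/((484847 - 85228) + p(799)) = 1/((484847 - 85228) + (-457/45 - 405/799)) = 1/(399619 + (-457/45 - 405*1/799)) = 1/(399619 + (-457/45 - 405/799)) = 1/(399619 - 383368/35955) = 1/(14367917777/35955) = 35955/14367917777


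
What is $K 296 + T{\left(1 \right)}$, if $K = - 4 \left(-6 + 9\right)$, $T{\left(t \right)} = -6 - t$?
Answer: $-3559$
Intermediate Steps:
$K = -12$ ($K = \left(-4\right) 3 = -12$)
$K 296 + T{\left(1 \right)} = \left(-12\right) 296 - 7 = -3552 - 7 = -3559$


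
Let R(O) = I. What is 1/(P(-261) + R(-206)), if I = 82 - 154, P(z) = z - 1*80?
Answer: -1/413 ≈ -0.0024213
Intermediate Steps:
P(z) = -80 + z (P(z) = z - 80 = -80 + z)
I = -72
R(O) = -72
1/(P(-261) + R(-206)) = 1/((-80 - 261) - 72) = 1/(-341 - 72) = 1/(-413) = -1/413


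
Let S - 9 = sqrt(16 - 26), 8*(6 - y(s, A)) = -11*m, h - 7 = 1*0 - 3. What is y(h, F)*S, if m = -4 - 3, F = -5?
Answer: -261/8 - 29*I*sqrt(10)/8 ≈ -32.625 - 11.463*I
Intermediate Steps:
m = -7
h = 4 (h = 7 + (1*0 - 3) = 7 + (0 - 3) = 7 - 3 = 4)
y(s, A) = -29/8 (y(s, A) = 6 - (-11)*(-7)/8 = 6 - 1/8*77 = 6 - 77/8 = -29/8)
S = 9 + I*sqrt(10) (S = 9 + sqrt(16 - 26) = 9 + sqrt(-10) = 9 + I*sqrt(10) ≈ 9.0 + 3.1623*I)
y(h, F)*S = -29*(9 + I*sqrt(10))/8 = -261/8 - 29*I*sqrt(10)/8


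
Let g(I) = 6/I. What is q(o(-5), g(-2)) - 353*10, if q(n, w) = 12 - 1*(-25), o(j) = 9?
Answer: -3493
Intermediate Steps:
q(n, w) = 37 (q(n, w) = 12 + 25 = 37)
q(o(-5), g(-2)) - 353*10 = 37 - 353*10 = 37 - 3530 = -3493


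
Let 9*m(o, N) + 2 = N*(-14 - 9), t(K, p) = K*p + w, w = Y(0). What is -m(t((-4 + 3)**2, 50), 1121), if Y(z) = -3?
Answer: 2865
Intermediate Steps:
w = -3
t(K, p) = -3 + K*p (t(K, p) = K*p - 3 = -3 + K*p)
m(o, N) = -2/9 - 23*N/9 (m(o, N) = -2/9 + (N*(-14 - 9))/9 = -2/9 + (N*(-23))/9 = -2/9 + (-23*N)/9 = -2/9 - 23*N/9)
-m(t((-4 + 3)**2, 50), 1121) = -(-2/9 - 23/9*1121) = -(-2/9 - 25783/9) = -1*(-2865) = 2865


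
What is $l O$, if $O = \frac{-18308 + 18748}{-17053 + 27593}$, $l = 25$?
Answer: $\frac{550}{527} \approx 1.0436$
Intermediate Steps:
$O = \frac{22}{527}$ ($O = \frac{440}{10540} = 440 \cdot \frac{1}{10540} = \frac{22}{527} \approx 0.041746$)
$l O = 25 \cdot \frac{22}{527} = \frac{550}{527}$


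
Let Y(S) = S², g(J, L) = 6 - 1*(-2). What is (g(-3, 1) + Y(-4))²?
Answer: 576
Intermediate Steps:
g(J, L) = 8 (g(J, L) = 6 + 2 = 8)
(g(-3, 1) + Y(-4))² = (8 + (-4)²)² = (8 + 16)² = 24² = 576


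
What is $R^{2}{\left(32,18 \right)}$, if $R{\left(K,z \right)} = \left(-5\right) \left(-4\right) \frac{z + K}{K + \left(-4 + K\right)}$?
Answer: $\frac{2500}{9} \approx 277.78$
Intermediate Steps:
$R{\left(K,z \right)} = \frac{20 \left(K + z\right)}{-4 + 2 K}$ ($R{\left(K,z \right)} = 20 \frac{K + z}{-4 + 2 K} = \frac{20 \left(K + z\right)}{-4 + 2 K}$)
$R^{2}{\left(32,18 \right)} = \left(\frac{10 \left(32 + 18\right)}{-2 + 32}\right)^{2} = \left(10 \cdot \frac{1}{30} \cdot 50\right)^{2} = \left(\frac{50}{3}\right)^{2} = \frac{2500}{9}$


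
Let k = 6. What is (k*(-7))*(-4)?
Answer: 168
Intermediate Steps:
(k*(-7))*(-4) = (6*(-7))*(-4) = -42*(-4) = 168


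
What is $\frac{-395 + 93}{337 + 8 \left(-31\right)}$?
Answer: $- \frac{302}{89} \approx -3.3933$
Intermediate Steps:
$\frac{-395 + 93}{337 + 8 \left(-31\right)} = - \frac{302}{337 - 248} = - \frac{302}{89}$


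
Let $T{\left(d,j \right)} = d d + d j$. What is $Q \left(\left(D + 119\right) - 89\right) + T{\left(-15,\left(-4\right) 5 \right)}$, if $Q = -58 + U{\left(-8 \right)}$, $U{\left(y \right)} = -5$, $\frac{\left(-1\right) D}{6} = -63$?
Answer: $-25179$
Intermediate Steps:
$D = 378$ ($D = \left(-6\right) \left(-63\right) = 378$)
$Q = -63$ ($Q = -58 - 5 = -63$)
$T{\left(d,j \right)} = d^{2} + d j$
$Q \left(\left(D + 119\right) - 89\right) + T{\left(-15,\left(-4\right) 5 \right)} = - 63 \left(\left(378 + 119\right) - 89\right) - 15 \left(-15 - 20\right) = - 63 \left(497 - 89\right) - 15 \left(-15 - 20\right) = \left(-63\right) 408 - -525 = -25704 + 525 = -25179$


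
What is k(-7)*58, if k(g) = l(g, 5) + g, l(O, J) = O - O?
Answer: -406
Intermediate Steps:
l(O, J) = 0
k(g) = g (k(g) = 0 + g = g)
k(-7)*58 = -7*58 = -406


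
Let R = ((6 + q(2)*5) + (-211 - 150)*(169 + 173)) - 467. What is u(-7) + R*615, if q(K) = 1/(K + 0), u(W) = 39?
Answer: -152422137/2 ≈ -7.6211e+7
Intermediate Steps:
q(K) = 1/K
R = -247841/2 (R = ((6 + 5/2) + (-211 - 150)*(169 + 173)) - 467 = ((6 + (1/2)*5) - 361*342) - 467 = ((6 + 5/2) - 123462) - 467 = (17/2 - 123462) - 467 = -246907/2 - 467 = -247841/2 ≈ -1.2392e+5)
u(-7) + R*615 = 39 - 247841/2*615 = 39 - 152422215/2 = -152422137/2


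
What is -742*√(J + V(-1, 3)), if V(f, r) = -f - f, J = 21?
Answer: -742*√23 ≈ -3558.5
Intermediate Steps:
V(f, r) = -2*f
-742*√(J + V(-1, 3)) = -742*√(21 - 2*(-1)) = -742*√(21 + 2) = -742*√23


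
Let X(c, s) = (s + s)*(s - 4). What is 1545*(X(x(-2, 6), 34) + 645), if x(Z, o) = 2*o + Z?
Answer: 4148325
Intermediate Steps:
x(Z, o) = Z + 2*o
X(c, s) = 2*s*(-4 + s) (X(c, s) = (2*s)*(-4 + s) = 2*s*(-4 + s))
1545*(X(x(-2, 6), 34) + 645) = 1545*(2*34*(-4 + 34) + 645) = 1545*(2*34*30 + 645) = 1545*(2040 + 645) = 1545*2685 = 4148325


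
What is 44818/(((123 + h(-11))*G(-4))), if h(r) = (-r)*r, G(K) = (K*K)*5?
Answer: 22409/80 ≈ 280.11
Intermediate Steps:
G(K) = 5*K² (G(K) = K²*5 = 5*K²)
h(r) = -r²
44818/(((123 + h(-11))*G(-4))) = 44818/(((123 - 1*(-11)²)*(5*(-4)²))) = 44818/(((123 - 1*121)*(5*16))) = 44818/(((123 - 121)*80)) = 44818/((2*80)) = 44818/160 = 44818*(1/160) = 22409/80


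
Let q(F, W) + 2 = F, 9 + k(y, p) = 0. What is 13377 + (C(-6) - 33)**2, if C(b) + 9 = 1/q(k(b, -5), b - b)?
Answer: 1832986/121 ≈ 15149.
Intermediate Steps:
k(y, p) = -9 (k(y, p) = -9 + 0 = -9)
q(F, W) = -2 + F
C(b) = -100/11 (C(b) = -9 + 1/(-2 - 9) = -9 + 1/(-11) = -9 - 1/11 = -100/11)
13377 + (C(-6) - 33)**2 = 13377 + (-100/11 - 33)**2 = 13377 + (-463/11)**2 = 13377 + 214369/121 = 1832986/121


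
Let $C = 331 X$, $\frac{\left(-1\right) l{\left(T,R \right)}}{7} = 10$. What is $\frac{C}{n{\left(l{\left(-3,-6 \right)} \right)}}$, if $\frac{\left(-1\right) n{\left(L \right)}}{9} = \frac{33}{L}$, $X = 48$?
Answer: $\frac{370720}{99} \approx 3744.6$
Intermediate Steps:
$l{\left(T,R \right)} = -70$ ($l{\left(T,R \right)} = \left(-7\right) 10 = -70$)
$n{\left(L \right)} = - \frac{297}{L}$ ($n{\left(L \right)} = - 9 \frac{33}{L} = - \frac{297}{L}$)
$C = 15888$ ($C = 331 \cdot 48 = 15888$)
$\frac{C}{n{\left(l{\left(-3,-6 \right)} \right)}} = \frac{15888}{\left(-297\right) \frac{1}{-70}} = \frac{15888}{\left(-297\right) \left(- \frac{1}{70}\right)} = \frac{15888}{\frac{297}{70}} = 15888 \cdot \frac{70}{297} = \frac{370720}{99}$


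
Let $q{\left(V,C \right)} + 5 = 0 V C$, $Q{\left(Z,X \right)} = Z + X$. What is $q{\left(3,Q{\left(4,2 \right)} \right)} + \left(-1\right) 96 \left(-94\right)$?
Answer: $9019$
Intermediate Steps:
$Q{\left(Z,X \right)} = X + Z$
$q{\left(V,C \right)} = -5$ ($q{\left(V,C \right)} = -5 + 0 V C = -5 + 0 C = -5 + 0 = -5$)
$q{\left(3,Q{\left(4,2 \right)} \right)} + \left(-1\right) 96 \left(-94\right) = -5 + \left(-1\right) 96 \left(-94\right) = -5 - -9024 = -5 + 9024 = 9019$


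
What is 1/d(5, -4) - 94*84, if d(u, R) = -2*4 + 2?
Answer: -47377/6 ≈ -7896.2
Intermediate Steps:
d(u, R) = -6 (d(u, R) = -8 + 2 = -6)
1/d(5, -4) - 94*84 = 1/(-6) - 94*84 = -⅙ - 7896 = -47377/6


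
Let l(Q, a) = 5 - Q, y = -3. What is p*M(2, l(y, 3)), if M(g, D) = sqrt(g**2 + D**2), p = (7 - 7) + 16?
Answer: 32*sqrt(17) ≈ 131.94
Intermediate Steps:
p = 16 (p = 0 + 16 = 16)
M(g, D) = sqrt(D**2 + g**2)
p*M(2, l(y, 3)) = 16*sqrt((5 - 1*(-3))**2 + 2**2) = 16*sqrt((5 + 3)**2 + 4) = 16*sqrt(8**2 + 4) = 16*sqrt(64 + 4) = 16*sqrt(68) = 16*(2*sqrt(17)) = 32*sqrt(17)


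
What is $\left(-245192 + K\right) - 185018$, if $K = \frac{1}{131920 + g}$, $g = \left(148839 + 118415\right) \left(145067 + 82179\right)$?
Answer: $- \frac{26127743625944839}{60732534404} \approx -4.3021 \cdot 10^{5}$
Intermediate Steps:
$g = 60732402484$ ($g = 267254 \cdot 227246 = 60732402484$)
$K = \frac{1}{60732534404}$ ($K = \frac{1}{131920 + 60732402484} = \frac{1}{60732534404} \approx 1.6466 \cdot 10^{-11}$)
$\left(-245192 + K\right) - 185018 = \left(-245192 + \frac{1}{60732534404}\right) - 185018 = - \frac{14891131575585567}{60732534404} - 185018 = - \frac{26127743625944839}{60732534404}$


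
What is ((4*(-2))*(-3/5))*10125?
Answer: 48600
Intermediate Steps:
((4*(-2))*(-3/5))*10125 = -(-24)/5*10125 = -8*(-⅗)*10125 = (24/5)*10125 = 48600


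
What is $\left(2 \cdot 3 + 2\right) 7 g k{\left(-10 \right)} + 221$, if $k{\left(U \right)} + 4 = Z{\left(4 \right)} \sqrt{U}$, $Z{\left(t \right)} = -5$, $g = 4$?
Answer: $-675 - 1120 i \sqrt{10} \approx -675.0 - 3541.8 i$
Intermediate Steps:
$k{\left(U \right)} = -4 - 5 \sqrt{U}$
$\left(2 \cdot 3 + 2\right) 7 g k{\left(-10 \right)} + 221 = \left(2 \cdot 3 + 2\right) 7 \cdot 4 \left(-4 - 5 \sqrt{-10}\right) + 221 = \left(6 + 2\right) 7 \cdot 4 \left(-4 - 5 i \sqrt{10}\right) + 221 = 8 \cdot 7 \cdot 4 \left(-4 - 5 i \sqrt{10}\right) + 221 = 56 \cdot 4 \left(-4 - 5 i \sqrt{10}\right) + 221 = 224 \left(-4 - 5 i \sqrt{10}\right) + 221 = \left(-896 - 1120 i \sqrt{10}\right) + 221 = -675 - 1120 i \sqrt{10}$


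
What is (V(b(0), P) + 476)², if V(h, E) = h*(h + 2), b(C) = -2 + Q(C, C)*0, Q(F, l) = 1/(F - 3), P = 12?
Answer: 226576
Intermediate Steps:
Q(F, l) = 1/(-3 + F)
b(C) = -2 (b(C) = -2 + 0/(-3 + C) = -2 + 0 = -2)
V(h, E) = h*(2 + h)
(V(b(0), P) + 476)² = (-2*(2 - 2) + 476)² = (-2*0 + 476)² = (0 + 476)² = 476² = 226576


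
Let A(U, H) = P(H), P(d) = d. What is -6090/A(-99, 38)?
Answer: -3045/19 ≈ -160.26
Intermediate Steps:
A(U, H) = H
-6090/A(-99, 38) = -6090/38 = -6090*1/38 = -3045/19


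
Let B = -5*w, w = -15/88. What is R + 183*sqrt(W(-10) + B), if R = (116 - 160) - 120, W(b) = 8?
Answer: -164 + 183*sqrt(17138)/44 ≈ 380.48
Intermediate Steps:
w = -15/88 (w = -15*1/88 = -15/88 ≈ -0.17045)
R = -164 (R = -44 - 120 = -164)
B = 75/88 (B = -5*(-15/88) = 75/88 ≈ 0.85227)
R + 183*sqrt(W(-10) + B) = -164 + 183*sqrt(8 + 75/88) = -164 + 183*sqrt(779/88) = -164 + 183*(sqrt(17138)/44) = -164 + 183*sqrt(17138)/44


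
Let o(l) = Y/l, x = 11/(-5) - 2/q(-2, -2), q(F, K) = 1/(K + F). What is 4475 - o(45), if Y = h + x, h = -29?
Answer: 1006991/225 ≈ 4475.5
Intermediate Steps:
q(F, K) = 1/(F + K)
x = 29/5 (x = 11/(-5) - 2/(1/(-2 - 2)) = 11*(-⅕) - 2/(1/(-4)) = -11/5 - 2/(-¼) = -11/5 - 2*(-4) = -11/5 + 8 = 29/5 ≈ 5.8000)
Y = -116/5 (Y = -29 + 29/5 = -116/5 ≈ -23.200)
o(l) = -116/(5*l)
4475 - o(45) = 4475 - (-116)/(5*45) = 4475 - 1*(-116/225) = 4475 + 116/225 = 1006991/225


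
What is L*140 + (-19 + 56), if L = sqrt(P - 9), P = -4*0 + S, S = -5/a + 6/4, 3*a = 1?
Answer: 37 + 210*I*sqrt(10) ≈ 37.0 + 664.08*I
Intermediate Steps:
a = 1/3 (a = (1/3)*1 = 1/3 ≈ 0.33333)
S = -27/2 (S = -5/1/3 + 6/4 = -5*3 + 6*(1/4) = -15 + 3/2 = -27/2 ≈ -13.500)
P = -27/2 (P = -4*0 - 27/2 = 0 - 27/2 = -27/2 ≈ -13.500)
L = 3*I*sqrt(10)/2 (L = sqrt(-27/2 - 9) = sqrt(-45/2) = 3*I*sqrt(10)/2 ≈ 4.7434*I)
L*140 + (-19 + 56) = (3*I*sqrt(10)/2)*140 + (-19 + 56) = 210*I*sqrt(10) + 37 = 37 + 210*I*sqrt(10)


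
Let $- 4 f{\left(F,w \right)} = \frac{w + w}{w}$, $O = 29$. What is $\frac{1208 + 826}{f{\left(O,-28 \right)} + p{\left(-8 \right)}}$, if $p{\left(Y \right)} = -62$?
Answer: $- \frac{4068}{125} \approx -32.544$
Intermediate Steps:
$f{\left(F,w \right)} = - \frac{1}{2}$ ($f{\left(F,w \right)} = - \frac{\left(w + w\right) \frac{1}{w}}{4} = - \frac{2 w \frac{1}{w}}{4} = \left(- \frac{1}{4}\right) 2 = - \frac{1}{2}$)
$\frac{1208 + 826}{f{\left(O,-28 \right)} + p{\left(-8 \right)}} = \frac{1208 + 826}{- \frac{1}{2} - 62} = \frac{2034}{- \frac{125}{2}} = 2034 \left(- \frac{2}{125}\right) = - \frac{4068}{125}$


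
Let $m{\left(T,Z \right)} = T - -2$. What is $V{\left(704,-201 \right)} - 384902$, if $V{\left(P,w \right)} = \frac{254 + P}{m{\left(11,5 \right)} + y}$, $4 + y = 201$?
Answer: $- \frac{40414231}{105} \approx -3.849 \cdot 10^{5}$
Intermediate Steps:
$m{\left(T,Z \right)} = 2 + T$ ($m{\left(T,Z \right)} = T + 2 = 2 + T$)
$y = 197$ ($y = -4 + 201 = 197$)
$V{\left(P,w \right)} = \frac{127}{105} + \frac{P}{210}$ ($V{\left(P,w \right)} = \frac{254 + P}{\left(2 + 11\right) + 197} = \frac{254 + P}{13 + 197} = \frac{254 + P}{210} = \left(254 + P\right) \frac{1}{210} = \frac{127}{105} + \frac{P}{210}$)
$V{\left(704,-201 \right)} - 384902 = \left(\frac{127}{105} + \frac{1}{210} \cdot 704\right) - 384902 = \left(\frac{127}{105} + \frac{352}{105}\right) - 384902 = \frac{479}{105} - 384902 = - \frac{40414231}{105}$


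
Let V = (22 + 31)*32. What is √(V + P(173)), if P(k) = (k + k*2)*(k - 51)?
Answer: √65014 ≈ 254.98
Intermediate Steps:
P(k) = 3*k*(-51 + k) (P(k) = (k + 2*k)*(-51 + k) = (3*k)*(-51 + k) = 3*k*(-51 + k))
V = 1696 (V = 53*32 = 1696)
√(V + P(173)) = √(1696 + 3*173*(-51 + 173)) = √(1696 + 3*173*122) = √(1696 + 63318) = √65014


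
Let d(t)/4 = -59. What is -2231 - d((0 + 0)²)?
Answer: -1995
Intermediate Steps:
d(t) = -236 (d(t) = 4*(-59) = -236)
-2231 - d((0 + 0)²) = -2231 - 1*(-236) = -2231 + 236 = -1995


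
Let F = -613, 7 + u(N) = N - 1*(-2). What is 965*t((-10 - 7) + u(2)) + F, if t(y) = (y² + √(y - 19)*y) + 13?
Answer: 397932 - 19300*I*√39 ≈ 3.9793e+5 - 1.2053e+5*I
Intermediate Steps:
u(N) = -5 + N (u(N) = -7 + (N - 1*(-2)) = -7 + (N + 2) = -7 + (2 + N) = -5 + N)
t(y) = 13 + y² + y*√(-19 + y) (t(y) = (y² + √(-19 + y)*y) + 13 = (y² + y*√(-19 + y)) + 13 = 13 + y² + y*√(-19 + y))
965*t((-10 - 7) + u(2)) + F = 965*(13 + ((-10 - 7) + (-5 + 2))² + ((-10 - 7) + (-5 + 2))*√(-19 + ((-10 - 7) + (-5 + 2)))) - 613 = 965*(13 + (-17 - 3)² + (-17 - 3)*√(-19 + (-17 - 3))) - 613 = 965*(13 + (-20)² - 20*√(-19 - 20)) - 613 = 965*(13 + 400 - 20*I*√39) - 613 = 965*(413 - 20*I*√39) - 613 = (398545 - 19300*I*√39) - 613 = 397932 - 19300*I*√39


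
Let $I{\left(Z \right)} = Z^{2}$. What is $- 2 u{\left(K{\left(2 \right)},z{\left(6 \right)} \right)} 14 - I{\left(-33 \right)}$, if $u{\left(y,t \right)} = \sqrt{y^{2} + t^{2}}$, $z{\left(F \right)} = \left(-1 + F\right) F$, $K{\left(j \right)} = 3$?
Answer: $-1089 - 84 \sqrt{101} \approx -1933.2$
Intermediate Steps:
$z{\left(F \right)} = F \left(-1 + F\right)$
$u{\left(y,t \right)} = \sqrt{t^{2} + y^{2}}$
$- 2 u{\left(K{\left(2 \right)},z{\left(6 \right)} \right)} 14 - I{\left(-33 \right)} = - 2 \sqrt{\left(6 \left(-1 + 6\right)\right)^{2} + 3^{2}} \cdot 14 - \left(-33\right)^{2} = - 2 \sqrt{\left(6 \cdot 5\right)^{2} + 9} \cdot 14 - 1089 = - 2 \sqrt{30^{2} + 9} \cdot 14 - 1089 = - 2 \sqrt{900 + 9} \cdot 14 - 1089 = - 2 \sqrt{909} \cdot 14 - 1089 = - 2 \cdot 3 \sqrt{101} \cdot 14 - 1089 = - 6 \sqrt{101} \cdot 14 - 1089 = - 84 \sqrt{101} - 1089 = -1089 - 84 \sqrt{101}$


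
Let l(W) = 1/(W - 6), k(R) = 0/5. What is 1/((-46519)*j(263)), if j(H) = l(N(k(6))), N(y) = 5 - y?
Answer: 1/46519 ≈ 2.1497e-5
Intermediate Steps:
k(R) = 0 (k(R) = 0*(⅕) = 0)
l(W) = 1/(-6 + W)
j(H) = -1 (j(H) = 1/(-6 + (5 - 1*0)) = 1/(-6 + (5 + 0)) = 1/(-6 + 5) = 1/(-1) = -1)
1/((-46519)*j(263)) = 1/(-46519*(-1)) = -1/46519*(-1) = 1/46519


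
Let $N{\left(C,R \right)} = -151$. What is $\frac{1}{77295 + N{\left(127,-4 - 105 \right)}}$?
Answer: $\frac{1}{77144} \approx 1.2963 \cdot 10^{-5}$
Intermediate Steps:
$\frac{1}{77295 + N{\left(127,-4 - 105 \right)}} = \frac{1}{77295 - 151} = \frac{1}{77144}$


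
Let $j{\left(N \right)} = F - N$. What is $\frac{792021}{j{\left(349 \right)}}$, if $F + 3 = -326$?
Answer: $- \frac{264007}{226} \approx -1168.2$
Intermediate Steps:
$F = -329$ ($F = -3 - 326 = -329$)
$j{\left(N \right)} = -329 - N$
$\frac{792021}{j{\left(349 \right)}} = \frac{792021}{-329 - 349} = \frac{792021}{-678} = 792021 \left(- \frac{1}{678}\right) = - \frac{264007}{226}$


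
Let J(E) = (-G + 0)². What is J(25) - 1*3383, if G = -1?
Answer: -3382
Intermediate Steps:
J(E) = 1 (J(E) = (-1*(-1) + 0)² = (1 + 0)² = 1² = 1)
J(25) - 1*3383 = 1 - 1*3383 = 1 - 3383 = -3382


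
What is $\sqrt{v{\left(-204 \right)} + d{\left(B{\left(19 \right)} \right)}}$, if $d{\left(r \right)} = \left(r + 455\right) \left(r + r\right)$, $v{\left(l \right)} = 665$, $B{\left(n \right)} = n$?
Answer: $\sqrt{18677} \approx 136.66$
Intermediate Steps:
$d{\left(r \right)} = 2 r \left(455 + r\right)$ ($d{\left(r \right)} = \left(455 + r\right) 2 r = 2 r \left(455 + r\right)$)
$\sqrt{v{\left(-204 \right)} + d{\left(B{\left(19 \right)} \right)}} = \sqrt{665 + 2 \cdot 19 \left(455 + 19\right)} = \sqrt{665 + 2 \cdot 19 \cdot 474} = \sqrt{665 + 18012} = \sqrt{18677}$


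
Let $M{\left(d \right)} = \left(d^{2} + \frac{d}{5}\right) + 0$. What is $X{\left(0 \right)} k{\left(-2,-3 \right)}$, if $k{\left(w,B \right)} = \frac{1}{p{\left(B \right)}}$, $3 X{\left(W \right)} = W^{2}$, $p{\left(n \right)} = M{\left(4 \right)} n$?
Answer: $0$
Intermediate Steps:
$M{\left(d \right)} = d^{2} + \frac{d}{5}$ ($M{\left(d \right)} = \left(d^{2} + \frac{d}{5}\right) + 0 = d^{2} + \frac{d}{5}$)
$p{\left(n \right)} = \frac{84 n}{5}$ ($p{\left(n \right)} = 4 \left(\frac{1}{5} + 4\right) n = 4 \cdot \frac{21}{5} n = \frac{84 n}{5}$)
$X{\left(W \right)} = \frac{W^{2}}{3}$
$k{\left(w,B \right)} = \frac{5}{84 B}$ ($k{\left(w,B \right)} = \frac{1}{\frac{84}{5} B} = \frac{5}{84 B}$)
$X{\left(0 \right)} k{\left(-2,-3 \right)} = \frac{0^{2}}{3} \frac{5}{84 \left(-3\right)} = \frac{1}{3} \cdot 0 \cdot \frac{5}{84} \left(- \frac{1}{3}\right) = 0 \left(- \frac{5}{252}\right) = 0$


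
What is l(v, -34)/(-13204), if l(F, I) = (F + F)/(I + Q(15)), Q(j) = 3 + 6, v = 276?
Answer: 138/82525 ≈ 0.0016722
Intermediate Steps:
Q(j) = 9
l(F, I) = 2*F/(9 + I) (l(F, I) = (F + F)/(I + 9) = (2*F)/(9 + I) = 2*F/(9 + I))
l(v, -34)/(-13204) = (2*276/(9 - 34))/(-13204) = (2*276/(-25))*(-1/13204) = (2*276*(-1/25))*(-1/13204) = -552/25*(-1/13204) = 138/82525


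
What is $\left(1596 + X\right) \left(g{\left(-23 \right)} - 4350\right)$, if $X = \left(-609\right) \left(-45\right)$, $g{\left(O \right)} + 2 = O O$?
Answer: $-110870823$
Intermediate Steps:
$g{\left(O \right)} = -2 + O^{2}$ ($g{\left(O \right)} = -2 + O O = -2 + O^{2}$)
$X = 27405$
$\left(1596 + X\right) \left(g{\left(-23 \right)} - 4350\right) = \left(1596 + 27405\right) \left(\left(-2 + \left(-23\right)^{2}\right) - 4350\right) = 29001 \left(\left(-2 + 529\right) - 4350\right) = 29001 \left(527 - 4350\right) = 29001 \left(-3823\right) = -110870823$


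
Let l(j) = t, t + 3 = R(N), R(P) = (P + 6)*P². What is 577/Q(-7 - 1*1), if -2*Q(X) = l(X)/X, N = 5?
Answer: 577/17 ≈ 33.941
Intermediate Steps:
R(P) = P²*(6 + P) (R(P) = (6 + P)*P² = P²*(6 + P))
t = 272 (t = -3 + 5²*(6 + 5) = -3 + 25*11 = -3 + 275 = 272)
l(j) = 272
Q(X) = -136/X
577/Q(-7 - 1*1) = 577/((-136/(-7 - 1*1))) = 577/((-136/(-7 - 1))) = 577/((-136/(-8))) = 577/((-136*(-⅛))) = 577/17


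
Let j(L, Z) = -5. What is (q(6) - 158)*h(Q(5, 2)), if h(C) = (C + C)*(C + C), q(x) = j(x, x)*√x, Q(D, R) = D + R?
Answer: -30968 - 980*√6 ≈ -33369.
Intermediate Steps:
q(x) = -5*√x
h(C) = 4*C² (h(C) = (2*C)*(2*C) = 4*C²)
(q(6) - 158)*h(Q(5, 2)) = (-5*√6 - 158)*(4*(5 + 2)²) = (-158 - 5*√6)*(4*7²) = (-158 - 5*√6)*(4*49) = (-158 - 5*√6)*196 = -30968 - 980*√6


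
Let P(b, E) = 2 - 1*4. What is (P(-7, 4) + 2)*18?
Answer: 0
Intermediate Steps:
P(b, E) = -2 (P(b, E) = 2 - 4 = -2)
(P(-7, 4) + 2)*18 = (-2 + 2)*18 = 0*18 = 0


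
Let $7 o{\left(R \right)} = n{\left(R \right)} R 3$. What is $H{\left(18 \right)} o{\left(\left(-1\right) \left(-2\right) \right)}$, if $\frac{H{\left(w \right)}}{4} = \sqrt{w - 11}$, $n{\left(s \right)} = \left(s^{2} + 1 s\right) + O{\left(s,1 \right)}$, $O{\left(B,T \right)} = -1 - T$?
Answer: $\frac{96 \sqrt{7}}{7} \approx 36.285$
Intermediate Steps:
$n{\left(s \right)} = -2 + s + s^{2}$ ($n{\left(s \right)} = \left(s^{2} + 1 s\right) - 2 = \left(s^{2} + s\right) - 2 = \left(s + s^{2}\right) - 2 = -2 + s + s^{2}$)
$H{\left(w \right)} = 4 \sqrt{-11 + w}$ ($H{\left(w \right)} = 4 \sqrt{w - 11} = 4 \sqrt{-11 + w}$)
$o{\left(R \right)} = \frac{3 R \left(-2 + R + R^{2}\right)}{7}$ ($o{\left(R \right)} = \frac{\left(-2 + R + R^{2}\right) R 3}{7} = \frac{R \left(-2 + R + R^{2}\right) 3}{7} = \frac{3 R \left(-2 + R + R^{2}\right)}{7}$)
$H{\left(18 \right)} o{\left(\left(-1\right) \left(-2\right) \right)} = 4 \sqrt{-11 + 18} \frac{3 \left(\left(-1\right) \left(-2\right)\right) \left(-2 - -2 + \left(\left(-1\right) \left(-2\right)\right)^{2}\right)}{7} = 4 \sqrt{7} \cdot \frac{3}{7} \cdot 2 \left(-2 + 2 + 2^{2}\right) = 4 \sqrt{7} \cdot \frac{3}{7} \cdot 2 \left(-2 + 2 + 4\right) = 4 \sqrt{7} \cdot \frac{3}{7} \cdot 2 \cdot 4 = 4 \sqrt{7} \cdot \frac{24}{7} = \frac{96 \sqrt{7}}{7}$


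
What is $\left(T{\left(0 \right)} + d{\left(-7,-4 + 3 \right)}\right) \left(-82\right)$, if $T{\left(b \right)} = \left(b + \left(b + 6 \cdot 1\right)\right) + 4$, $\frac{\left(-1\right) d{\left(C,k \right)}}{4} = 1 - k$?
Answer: $-164$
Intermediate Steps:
$d{\left(C,k \right)} = -4 + 4 k$ ($d{\left(C,k \right)} = - 4 \left(1 - k\right) = -4 + 4 k$)
$T{\left(b \right)} = 10 + 2 b$ ($T{\left(b \right)} = \left(b + \left(b + 6\right)\right) + 4 = \left(b + \left(6 + b\right)\right) + 4 = \left(6 + 2 b\right) + 4 = 10 + 2 b$)
$\left(T{\left(0 \right)} + d{\left(-7,-4 + 3 \right)}\right) \left(-82\right) = \left(\left(10 + 2 \cdot 0\right) - \left(4 - 4 \left(-4 + 3\right)\right)\right) \left(-82\right) = \left(\left(10 + 0\right) + \left(-4 + 4 \left(-1\right)\right)\right) \left(-82\right) = \left(10 - 8\right) \left(-82\right) = 2 \left(-82\right) = -164$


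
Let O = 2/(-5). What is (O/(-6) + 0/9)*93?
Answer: 31/5 ≈ 6.2000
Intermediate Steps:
O = -2/5 (O = 2*(-1/5) = -2/5 ≈ -0.40000)
(O/(-6) + 0/9)*93 = (-2/5/(-6) + 0/9)*93 = (-2/5*(-1/6) + 0*(1/9))*93 = (1/15 + 0)*93 = (1/15)*93 = 31/5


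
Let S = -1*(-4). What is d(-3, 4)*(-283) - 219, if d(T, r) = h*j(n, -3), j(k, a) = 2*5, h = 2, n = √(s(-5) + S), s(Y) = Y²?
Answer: -5879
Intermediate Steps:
S = 4
n = √29 (n = √((-5)² + 4) = √(25 + 4) = √29 ≈ 5.3852)
j(k, a) = 10
d(T, r) = 20 (d(T, r) = 2*10 = 20)
d(-3, 4)*(-283) - 219 = 20*(-283) - 219 = -5660 - 219 = -5879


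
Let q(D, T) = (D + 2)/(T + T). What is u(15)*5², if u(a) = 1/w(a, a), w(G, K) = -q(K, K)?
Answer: -750/17 ≈ -44.118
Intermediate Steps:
q(D, T) = (2 + D)/(2*T) (q(D, T) = (2 + D)/((2*T)) = (2 + D)*(1/(2*T)) = (2 + D)/(2*T))
w(G, K) = -(2 + K)/(2*K)
u(a) = 2*a/(-2 - a) (u(a) = 1/((-2 - a)/(2*a)) = 2*a/(-2 - a))
u(15)*5² = -2*15/(2 + 15)*5² = -2*15/17*25 = -2*15*1/17*25 = -30/17*25 = -750/17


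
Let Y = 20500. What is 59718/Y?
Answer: 29859/10250 ≈ 2.9131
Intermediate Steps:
59718/Y = 59718/20500 = 59718*(1/20500) = 29859/10250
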